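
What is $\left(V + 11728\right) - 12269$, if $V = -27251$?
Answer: $-27792$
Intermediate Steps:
$\left(V + 11728\right) - 12269 = \left(-27251 + 11728\right) - 12269 = -15523 - 12269 = -27792$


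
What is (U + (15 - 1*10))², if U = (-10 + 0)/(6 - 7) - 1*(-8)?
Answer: 529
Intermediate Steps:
U = 18 (U = -10/(-1) + 8 = -10*(-1) + 8 = 10 + 8 = 18)
(U + (15 - 1*10))² = (18 + (15 - 1*10))² = (18 + (15 - 10))² = (18 + 5)² = 23² = 529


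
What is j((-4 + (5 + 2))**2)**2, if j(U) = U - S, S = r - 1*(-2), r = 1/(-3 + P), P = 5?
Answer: 169/4 ≈ 42.250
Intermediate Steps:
r = 1/2 (r = 1/(-3 + 5) = 1/2 ≈ 0.50000)
S = 5/2 (S = 1/2 - 1*(-2) = 1/2 + 2 = 5/2 ≈ 2.5000)
j(U) = -5/2 + U (j(U) = U - 1*5/2 = U - 5/2 = -5/2 + U)
j((-4 + (5 + 2))**2)**2 = (-5/2 + (-4 + (5 + 2))**2)**2 = (-5/2 + (-4 + 7)**2)**2 = (-5/2 + 3**2)**2 = (-5/2 + 9)**2 = (13/2)**2 = 169/4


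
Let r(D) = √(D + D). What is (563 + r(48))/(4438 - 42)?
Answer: 563/4396 + √6/1099 ≈ 0.13030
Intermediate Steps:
r(D) = √2*√D (r(D) = √(2*D) = √2*√D)
(563 + r(48))/(4438 - 42) = (563 + √2*√48)/(4438 - 42) = (563 + √2*(4*√3))/4396 = (563 + 4*√6)*(1/4396) = 563/4396 + √6/1099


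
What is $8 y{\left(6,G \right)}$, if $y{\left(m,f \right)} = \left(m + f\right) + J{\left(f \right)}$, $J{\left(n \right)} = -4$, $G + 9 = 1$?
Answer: $-48$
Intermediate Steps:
$G = -8$ ($G = -9 + 1 = -8$)
$y{\left(m,f \right)} = -4 + f + m$ ($y{\left(m,f \right)} = \left(m + f\right) - 4 = \left(f + m\right) - 4 = -4 + f + m$)
$8 y{\left(6,G \right)} = 8 \left(-4 - 8 + 6\right) = 8 \left(-6\right) = -48$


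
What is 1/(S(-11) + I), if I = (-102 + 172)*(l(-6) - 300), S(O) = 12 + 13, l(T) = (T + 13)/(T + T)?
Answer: -6/126095 ≈ -4.7583e-5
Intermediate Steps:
l(T) = (13 + T)/(2*T) (l(T) = (13 + T)/((2*T)) = (13 + T)*(1/(2*T)) = (13 + T)/(2*T))
S(O) = 25
I = -126245/6 (I = (-102 + 172)*((½)*(13 - 6)/(-6) - 300) = 70*((½)*(-⅙)*7 - 300) = 70*(-7/12 - 300) = 70*(-3607/12) = -126245/6 ≈ -21041.)
1/(S(-11) + I) = 1/(25 - 126245/6) = 1/(-126095/6) = -6/126095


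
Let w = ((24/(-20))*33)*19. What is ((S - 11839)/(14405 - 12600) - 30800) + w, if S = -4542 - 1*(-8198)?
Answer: -11392053/361 ≈ -31557.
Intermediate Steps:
S = 3656 (S = -4542 + 8198 = 3656)
w = -3762/5 (w = ((24*(-1/20))*33)*19 = -6/5*33*19 = -198/5*19 = -3762/5 ≈ -752.40)
((S - 11839)/(14405 - 12600) - 30800) + w = ((3656 - 11839)/(14405 - 12600) - 30800) - 3762/5 = (-8183/1805 - 30800) - 3762/5 = -55602183/1805 - 3762/5 = -11392053/361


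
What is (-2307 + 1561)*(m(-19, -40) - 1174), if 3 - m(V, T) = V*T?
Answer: 1440526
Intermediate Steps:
m(V, T) = 3 - T*V (m(V, T) = 3 - V*T = 3 - T*V)
(-2307 + 1561)*(m(-19, -40) - 1174) = (-2307 + 1561)*((3 - 1*(-40)*(-19)) - 1174) = -746*((3 - 760) - 1174) = -746*(-757 - 1174) = -746*(-1931) = 1440526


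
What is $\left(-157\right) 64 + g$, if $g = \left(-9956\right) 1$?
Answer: $-20004$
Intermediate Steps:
$g = -9956$
$\left(-157\right) 64 + g = \left(-157\right) 64 - 9956 = -10048 - 9956 = -20004$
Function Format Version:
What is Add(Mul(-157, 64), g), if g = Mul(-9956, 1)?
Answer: -20004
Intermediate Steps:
g = -9956
Add(Mul(-157, 64), g) = Add(Mul(-157, 64), -9956) = Add(-10048, -9956) = -20004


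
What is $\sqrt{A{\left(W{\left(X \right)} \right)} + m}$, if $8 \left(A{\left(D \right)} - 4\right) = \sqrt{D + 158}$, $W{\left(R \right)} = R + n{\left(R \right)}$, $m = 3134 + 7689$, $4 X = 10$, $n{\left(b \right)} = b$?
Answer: $\frac{\sqrt{173232 + 2 \sqrt{163}}}{4} \approx 104.06$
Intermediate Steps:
$X = \frac{5}{2}$ ($X = \frac{1}{4} \cdot 10 = \frac{5}{2} \approx 2.5$)
$m = 10823$
$W{\left(R \right)} = 2 R$ ($W{\left(R \right)} = R + R = 2 R$)
$A{\left(D \right)} = 4 + \frac{\sqrt{158 + D}}{8}$ ($A{\left(D \right)} = 4 + \frac{\sqrt{D + 158}}{8} = 4 + \frac{\sqrt{158 + D}}{8}$)
$\sqrt{A{\left(W{\left(X \right)} \right)} + m} = \sqrt{\left(4 + \frac{\sqrt{158 + 2 \cdot \frac{5}{2}}}{8}\right) + 10823} = \sqrt{\left(4 + \frac{\sqrt{158 + 5}}{8}\right) + 10823} = \sqrt{\left(4 + \frac{\sqrt{163}}{8}\right) + 10823} = \sqrt{10827 + \frac{\sqrt{163}}{8}}$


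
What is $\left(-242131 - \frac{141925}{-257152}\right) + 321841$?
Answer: $\frac{2928246835}{36736} \approx 79711.0$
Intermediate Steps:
$\left(-242131 - \frac{141925}{-257152}\right) + 321841 = \left(-242131 - - \frac{20275}{36736}\right) + 321841 = \left(-242131 + \frac{20275}{36736}\right) + 321841 = - \frac{8894904141}{36736} + 321841 = \frac{2928246835}{36736}$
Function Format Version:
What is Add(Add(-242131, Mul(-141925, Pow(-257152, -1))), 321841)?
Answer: Rational(2928246835, 36736) ≈ 79711.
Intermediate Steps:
Add(Add(-242131, Mul(-141925, Pow(-257152, -1))), 321841) = Add(Add(-242131, Mul(-141925, Rational(-1, 257152))), 321841) = Add(Add(-242131, Rational(20275, 36736)), 321841) = Add(Rational(-8894904141, 36736), 321841) = Rational(2928246835, 36736)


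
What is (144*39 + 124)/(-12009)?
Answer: -5740/12009 ≈ -0.47797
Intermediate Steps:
(144*39 + 124)/(-12009) = (5616 + 124)*(-1/12009) = 5740*(-1/12009) = -5740/12009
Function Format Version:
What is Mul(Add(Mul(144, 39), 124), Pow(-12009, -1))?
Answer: Rational(-5740, 12009) ≈ -0.47797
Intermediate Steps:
Mul(Add(Mul(144, 39), 124), Pow(-12009, -1)) = Mul(Add(5616, 124), Rational(-1, 12009)) = Mul(5740, Rational(-1, 12009)) = Rational(-5740, 12009)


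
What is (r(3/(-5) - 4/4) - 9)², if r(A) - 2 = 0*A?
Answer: 49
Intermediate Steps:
r(A) = 2 (r(A) = 2 + 0*A = 2 + 0 = 2)
(r(3/(-5) - 4/4) - 9)² = (2 - 9)² = (-7)² = 49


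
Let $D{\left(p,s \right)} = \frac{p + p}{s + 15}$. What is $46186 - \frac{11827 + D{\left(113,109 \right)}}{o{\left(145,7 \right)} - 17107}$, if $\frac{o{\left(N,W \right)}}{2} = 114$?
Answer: $\frac{48334290015}{1046498} \approx 46187.0$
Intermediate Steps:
$D{\left(p,s \right)} = \frac{2 p}{15 + s}$
$o{\left(N,W \right)} = 228$ ($o{\left(N,W \right)} = 2 \cdot 114 = 228$)
$46186 - \frac{11827 + D{\left(113,109 \right)}}{o{\left(145,7 \right)} - 17107} = 46186 - \frac{11827 + 2 \cdot 113 \frac{1}{15 + 109}}{228 - 17107} = 46186 - \frac{11827 + 2 \cdot 113 \cdot \frac{1}{124}}{-16879} = 46186 - \left(11827 + 2 \cdot 113 \cdot \frac{1}{124}\right) \left(- \frac{1}{16879}\right) = 46186 - \left(11827 + \frac{113}{62}\right) \left(- \frac{1}{16879}\right) = 46186 - \frac{733387}{62} \left(- \frac{1}{16879}\right) = 46186 - - \frac{733387}{1046498} = 46186 + \frac{733387}{1046498} = \frac{48334290015}{1046498}$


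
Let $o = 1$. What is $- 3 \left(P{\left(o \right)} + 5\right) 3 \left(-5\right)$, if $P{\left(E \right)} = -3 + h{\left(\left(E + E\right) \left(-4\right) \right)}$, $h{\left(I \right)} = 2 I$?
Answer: $-630$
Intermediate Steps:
$P{\left(E \right)} = -3 - 16 E$ ($P{\left(E \right)} = -3 + 2 \left(E + E\right) \left(-4\right) = -3 + 2 \cdot 2 E \left(-4\right) = -3 + 2 \left(- 8 E\right) = -3 - 16 E$)
$- 3 \left(P{\left(o \right)} + 5\right) 3 \left(-5\right) = - 3 \left(\left(-3 - 16\right) + 5\right) 3 \left(-5\right) = - 3 \left(-19 + 5\right) 3 \left(-5\right) = - 3 \left(\left(-14\right) 3\right) \left(-5\right) = \left(-3\right) \left(-42\right) \left(-5\right) = 126 \left(-5\right) = -630$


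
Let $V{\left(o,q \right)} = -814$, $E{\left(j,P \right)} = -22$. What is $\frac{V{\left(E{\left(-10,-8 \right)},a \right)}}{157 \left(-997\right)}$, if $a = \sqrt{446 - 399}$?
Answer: $\frac{814}{156529} \approx 0.0052003$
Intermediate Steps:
$a = \sqrt{47} \approx 6.8557$
$\frac{V{\left(E{\left(-10,-8 \right)},a \right)}}{157 \left(-997\right)} = - \frac{814}{157 \left(-997\right)} = - \frac{814}{-156529} = \left(-814\right) \left(- \frac{1}{156529}\right) = \frac{814}{156529}$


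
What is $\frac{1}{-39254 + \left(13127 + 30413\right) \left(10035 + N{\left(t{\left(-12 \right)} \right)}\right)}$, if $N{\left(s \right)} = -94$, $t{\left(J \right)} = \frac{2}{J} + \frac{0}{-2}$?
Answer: $\frac{1}{432791886} \approx 2.3106 \cdot 10^{-9}$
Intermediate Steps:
$t{\left(J \right)} = \frac{2}{J}$ ($t{\left(J \right)} = \frac{2}{J} + 0 \left(- \frac{1}{2}\right) = \frac{2}{J} + 0 = \frac{2}{J}$)
$\frac{1}{-39254 + \left(13127 + 30413\right) \left(10035 + N{\left(t{\left(-12 \right)} \right)}\right)} = \frac{1}{-39254 + \left(13127 + 30413\right) \left(10035 - 94\right)} = \frac{1}{-39254 + 43540 \cdot 9941} = \frac{1}{-39254 + 432831140} = \frac{1}{432791886}$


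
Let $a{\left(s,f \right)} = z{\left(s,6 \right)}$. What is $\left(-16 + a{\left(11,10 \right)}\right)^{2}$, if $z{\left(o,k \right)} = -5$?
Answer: $441$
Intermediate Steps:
$a{\left(s,f \right)} = -5$
$\left(-16 + a{\left(11,10 \right)}\right)^{2} = \left(-16 - 5\right)^{2} = \left(-21\right)^{2} = 441$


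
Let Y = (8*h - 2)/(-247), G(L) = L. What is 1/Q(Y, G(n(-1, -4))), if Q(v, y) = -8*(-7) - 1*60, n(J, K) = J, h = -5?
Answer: -¼ ≈ -0.25000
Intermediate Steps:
Y = 42/247 (Y = (8*(-5) - 2)/(-247) = (-40 - 2)*(-1/247) = -42*(-1/247) = 42/247 ≈ 0.17004)
Q(v, y) = -4 (Q(v, y) = 56 - 60 = -4)
1/Q(Y, G(n(-1, -4))) = 1/(-4) = -¼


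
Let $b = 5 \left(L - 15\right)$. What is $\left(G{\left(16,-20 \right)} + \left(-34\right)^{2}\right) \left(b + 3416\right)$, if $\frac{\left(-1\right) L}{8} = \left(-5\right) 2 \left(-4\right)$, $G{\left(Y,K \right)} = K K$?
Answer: $2708996$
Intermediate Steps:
$G{\left(Y,K \right)} = K^{2}$
$L = -320$ ($L = - 8 \left(-5\right) 2 \left(-4\right) = - 8 \left(\left(-10\right) \left(-4\right)\right) = \left(-8\right) 40 = -320$)
$b = -1675$ ($b = 5 \left(-320 - 15\right) = 5 \left(-335\right) = -1675$)
$\left(G{\left(16,-20 \right)} + \left(-34\right)^{2}\right) \left(b + 3416\right) = \left(\left(-20\right)^{2} + \left(-34\right)^{2}\right) \left(-1675 + 3416\right) = \left(400 + 1156\right) 1741 = 1556 \cdot 1741 = 2708996$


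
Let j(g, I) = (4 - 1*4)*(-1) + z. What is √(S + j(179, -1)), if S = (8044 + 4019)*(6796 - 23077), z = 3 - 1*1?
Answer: I*√196397701 ≈ 14014.0*I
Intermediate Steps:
z = 2 (z = 3 - 1 = 2)
j(g, I) = 2 (j(g, I) = (4 - 1*4)*(-1) + 2 = (4 - 4)*(-1) + 2 = 0*(-1) + 2 = 0 + 2 = 2)
S = -196397703 (S = 12063*(-16281) = -196397703)
√(S + j(179, -1)) = √(-196397703 + 2) = √(-196397701) = I*√196397701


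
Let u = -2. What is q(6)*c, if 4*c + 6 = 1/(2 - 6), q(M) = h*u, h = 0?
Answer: 0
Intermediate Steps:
q(M) = 0 (q(M) = 0*(-2) = 0)
c = -25/16 (c = -3/2 + 1/(4*(2 - 6)) = -3/2 + (¼)/(-4) = -3/2 + (¼)*(-¼) = -3/2 - 1/16 = -25/16 ≈ -1.5625)
q(6)*c = 0*(-25/16) = 0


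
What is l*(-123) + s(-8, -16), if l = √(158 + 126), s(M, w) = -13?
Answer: -13 - 246*√71 ≈ -2085.8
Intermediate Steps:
l = 2*√71 (l = √284 = 2*√71 ≈ 16.852)
l*(-123) + s(-8, -16) = (2*√71)*(-123) - 13 = -246*√71 - 13 = -13 - 246*√71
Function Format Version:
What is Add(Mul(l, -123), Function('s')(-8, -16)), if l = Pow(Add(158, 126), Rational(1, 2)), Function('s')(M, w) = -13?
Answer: Add(-13, Mul(-246, Pow(71, Rational(1, 2)))) ≈ -2085.8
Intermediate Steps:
l = Mul(2, Pow(71, Rational(1, 2))) (l = Pow(284, Rational(1, 2)) = Mul(2, Pow(71, Rational(1, 2))) ≈ 16.852)
Add(Mul(l, -123), Function('s')(-8, -16)) = Add(Mul(Mul(2, Pow(71, Rational(1, 2))), -123), -13) = Add(Mul(-246, Pow(71, Rational(1, 2))), -13) = Add(-13, Mul(-246, Pow(71, Rational(1, 2))))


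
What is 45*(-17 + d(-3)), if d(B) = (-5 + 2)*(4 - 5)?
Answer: -630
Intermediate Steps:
d(B) = 3 (d(B) = -3*(-1) = 3)
45*(-17 + d(-3)) = 45*(-17 + 3) = 45*(-14) = -630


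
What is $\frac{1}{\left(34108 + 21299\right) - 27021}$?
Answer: $\frac{1}{28386} \approx 3.5229 \cdot 10^{-5}$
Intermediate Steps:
$\frac{1}{\left(34108 + 21299\right) - 27021} = \frac{1}{55407 - 27021} = \frac{1}{28386}$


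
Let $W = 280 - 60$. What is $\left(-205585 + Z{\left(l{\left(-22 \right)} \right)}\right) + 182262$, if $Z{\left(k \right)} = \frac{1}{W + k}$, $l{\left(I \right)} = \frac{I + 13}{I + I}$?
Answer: $- \frac{225976503}{9689} \approx -23323.0$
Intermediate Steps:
$W = 220$ ($W = 280 - 60 = 220$)
$l{\left(I \right)} = \frac{13 + I}{2 I}$
$Z{\left(k \right)} = \frac{1}{220 + k}$
$\left(-205585 + Z{\left(l{\left(-22 \right)} \right)}\right) + 182262 = \left(-205585 + \frac{1}{220 + \frac{13 - 22}{2 \left(-22\right)}}\right) + 182262 = \left(-205585 + \frac{1}{220 + \frac{1}{2} \left(- \frac{1}{22}\right) \left(-9\right)}\right) + 182262 = \left(-205585 + \frac{1}{220 + \frac{9}{44}}\right) + 182262 = \left(-205585 + \frac{1}{\frac{9689}{44}}\right) + 182262 = \left(-205585 + \frac{44}{9689}\right) + 182262 = - \frac{1991913021}{9689} + 182262 = - \frac{225976503}{9689}$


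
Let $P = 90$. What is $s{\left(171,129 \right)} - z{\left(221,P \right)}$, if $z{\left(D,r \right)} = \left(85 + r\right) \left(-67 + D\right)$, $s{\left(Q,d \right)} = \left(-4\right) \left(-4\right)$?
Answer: $-26934$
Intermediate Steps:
$s{\left(Q,d \right)} = 16$
$z{\left(D,r \right)} = \left(-67 + D\right) \left(85 + r\right)$
$s{\left(171,129 \right)} - z{\left(221,P \right)} = 16 - \left(-5695 - 6030 + 85 \cdot 221 + 221 \cdot 90\right) = 16 - \left(-5695 - 6030 + 18785 + 19890\right) = 16 - 26950 = -26934$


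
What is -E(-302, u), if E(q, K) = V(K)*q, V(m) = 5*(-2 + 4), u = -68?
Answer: 3020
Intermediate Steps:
V(m) = 10 (V(m) = 5*2 = 10)
E(q, K) = 10*q
-E(-302, u) = -10*(-302) = -1*(-3020) = 3020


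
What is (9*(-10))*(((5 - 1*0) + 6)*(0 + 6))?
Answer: -5940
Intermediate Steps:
(9*(-10))*(((5 - 1*0) + 6)*(0 + 6)) = -90*((5 + 0) + 6)*6 = -90*(5 + 6)*6 = -990*6 = -90*66 = -5940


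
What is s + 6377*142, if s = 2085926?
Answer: 2991460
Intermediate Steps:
s + 6377*142 = 2085926 + 6377*142 = 2085926 + 905534 = 2991460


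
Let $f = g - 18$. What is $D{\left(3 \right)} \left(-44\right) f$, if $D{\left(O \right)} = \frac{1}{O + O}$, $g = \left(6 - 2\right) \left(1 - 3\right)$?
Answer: $\frac{572}{3} \approx 190.67$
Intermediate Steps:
$g = -8$ ($g = 4 \left(-2\right) = -8$)
$f = -26$ ($f = -8 - 18 = -26$)
$D{\left(O \right)} = \frac{1}{2 O}$
$D{\left(3 \right)} \left(-44\right) f = \frac{1}{2 \cdot 3} \left(-44\right) \left(-26\right) = \frac{1}{2} \cdot \frac{1}{3} \left(-44\right) \left(-26\right) = \frac{1}{6} \left(-44\right) \left(-26\right) = \left(- \frac{22}{3}\right) \left(-26\right) = \frac{572}{3}$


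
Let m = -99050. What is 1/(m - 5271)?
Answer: -1/104321 ≈ -9.5858e-6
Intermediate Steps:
1/(m - 5271) = 1/(-99050 - 5271) = 1/(-104321) = -1/104321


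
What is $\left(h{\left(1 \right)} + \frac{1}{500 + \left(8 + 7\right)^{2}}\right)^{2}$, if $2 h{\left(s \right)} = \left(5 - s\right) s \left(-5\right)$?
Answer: $\frac{52548001}{525625} \approx 99.972$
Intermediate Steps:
$h{\left(s \right)} = - \frac{5 s \left(5 - s\right)}{2}$ ($h{\left(s \right)} = \frac{\left(5 - s\right) s \left(-5\right)}{2} = \frac{s \left(5 - s\right) \left(-5\right)}{2} = \frac{\left(-5\right) s \left(5 - s\right)}{2} = - \frac{5 s \left(5 - s\right)}{2}$)
$\left(h{\left(1 \right)} + \frac{1}{500 + \left(8 + 7\right)^{2}}\right)^{2} = \left(\frac{5}{2} \cdot 1 \left(-5 + 1\right) + \frac{1}{500 + \left(8 + 7\right)^{2}}\right)^{2} = \left(\frac{5}{2} \cdot 1 \left(-4\right) + \frac{1}{500 + 15^{2}}\right)^{2} = \left(-10 + \frac{1}{500 + 225}\right)^{2} = \left(-10 + \frac{1}{725}\right)^{2} = \left(- \frac{7249}{725}\right)^{2} = \frac{52548001}{525625}$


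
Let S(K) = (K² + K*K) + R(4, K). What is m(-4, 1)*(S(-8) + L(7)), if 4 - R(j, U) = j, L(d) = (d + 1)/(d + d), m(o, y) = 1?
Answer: 900/7 ≈ 128.57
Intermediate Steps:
L(d) = (1 + d)/(2*d) (L(d) = (1 + d)/((2*d)) = (1 + d)*(1/(2*d)) = (1 + d)/(2*d))
R(j, U) = 4 - j
S(K) = 2*K² (S(K) = (K² + K*K) + (4 - 1*4) = (K² + K²) + (4 - 4) = 2*K² + 0 = 2*K²)
m(-4, 1)*(S(-8) + L(7)) = 1*(2*(-8)² + (½)*(1 + 7)/7) = 1*(2*64 + (½)*(⅐)*8) = 1*(128 + 4/7) = 1*(900/7) = 900/7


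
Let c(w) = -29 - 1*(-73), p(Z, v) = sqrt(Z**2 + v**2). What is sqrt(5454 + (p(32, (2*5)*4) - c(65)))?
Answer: sqrt(5410 + 8*sqrt(41)) ≈ 73.900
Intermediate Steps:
c(w) = 44 (c(w) = -29 + 73 = 44)
sqrt(5454 + (p(32, (2*5)*4) - c(65))) = sqrt(5454 + (sqrt(32**2 + ((2*5)*4)**2) - 1*44)) = sqrt(5454 + (sqrt(1024 + (10*4)**2) - 44)) = sqrt(5454 + (sqrt(1024 + 40**2) - 44)) = sqrt(5454 + (sqrt(1024 + 1600) - 44)) = sqrt(5454 + (sqrt(2624) - 44)) = sqrt(5454 + (8*sqrt(41) - 44)) = sqrt(5454 + (-44 + 8*sqrt(41))) = sqrt(5410 + 8*sqrt(41))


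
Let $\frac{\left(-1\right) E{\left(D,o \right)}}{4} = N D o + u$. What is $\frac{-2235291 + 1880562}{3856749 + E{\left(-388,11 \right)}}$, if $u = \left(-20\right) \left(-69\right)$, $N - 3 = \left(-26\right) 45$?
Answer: $\frac{118243}{5357265} \approx 0.022072$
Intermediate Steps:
$N = -1167$ ($N = 3 - 1170 = -1167$)
$u = 1380$
$E{\left(D,o \right)} = -5520 + 4668 D o$ ($E{\left(D,o \right)} = - 4 \left(- 1167 D o + 1380\right) = - 4 \left(1380 - 1167 D o\right) = -5520 + 4668 D o$)
$\frac{-2235291 + 1880562}{3856749 + E{\left(-388,11 \right)}} = \frac{-2235291 + 1880562}{3856749 + \left(-5520 + 4668 \left(-388\right) 11\right)} = - \frac{354729}{3856749 - 19928544} = - \frac{354729}{-16071795} = \left(-354729\right) \left(- \frac{1}{16071795}\right) = \frac{118243}{5357265}$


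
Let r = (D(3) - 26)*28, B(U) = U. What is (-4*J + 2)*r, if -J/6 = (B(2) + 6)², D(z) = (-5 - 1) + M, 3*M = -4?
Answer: -4306400/3 ≈ -1.4355e+6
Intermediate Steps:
M = -4/3 (M = (⅓)*(-4) = -4/3 ≈ -1.3333)
D(z) = -22/3 (D(z) = (-5 - 1) - 4/3 = -6 - 4/3 = -22/3)
J = -384 (J = -6*(2 + 6)² = -6*8² = -6*64 = -384)
r = -2800/3 (r = (-22/3 - 26)*28 = -100/3*28 = -2800/3 ≈ -933.33)
(-4*J + 2)*r = (-4*(-384) + 2)*(-2800/3) = (1536 + 2)*(-2800/3) = 1538*(-2800/3) = -4306400/3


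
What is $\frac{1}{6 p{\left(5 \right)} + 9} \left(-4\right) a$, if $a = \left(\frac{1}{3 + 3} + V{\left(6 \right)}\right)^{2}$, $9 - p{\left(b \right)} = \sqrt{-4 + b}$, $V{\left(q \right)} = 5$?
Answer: $- \frac{961}{513} \approx -1.8733$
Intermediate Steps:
$p{\left(b \right)} = 9 - \sqrt{-4 + b}$
$a = \frac{961}{36}$ ($a = \left(\frac{1}{3 + 3} + 5\right)^{2} = \left(\frac{1}{6} + 5\right)^{2} = \left(\frac{31}{6}\right)^{2} = \frac{961}{36} \approx 26.694$)
$\frac{1}{6 p{\left(5 \right)} + 9} \left(-4\right) a = \frac{1}{6 \left(9 - \sqrt{-4 + 5}\right) + 9} \left(-4\right) \frac{961}{36} = \frac{1}{6 \left(9 - \sqrt{1}\right) + 9} \left(-4\right) \frac{961}{36} = \frac{1}{6 \left(9 - 1\right) + 9} \left(-4\right) \frac{961}{36} = \frac{1}{6 \cdot 8 + 9} \left(-4\right) \frac{961}{36} = \frac{1}{48 + 9} \left(-4\right) \frac{961}{36} = \frac{1}{57} \left(-4\right) \frac{961}{36} = \left(- \frac{4}{57}\right) \frac{961}{36} = - \frac{961}{513}$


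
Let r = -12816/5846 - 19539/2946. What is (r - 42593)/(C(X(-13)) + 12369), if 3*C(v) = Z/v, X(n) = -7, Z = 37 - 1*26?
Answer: -2567957302113/745548318868 ≈ -3.4444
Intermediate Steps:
Z = 11 (Z = 37 - 26 = 11)
r = -25330155/2870386 (r = -12816*1/5846 - 19539*1/2946 = -6408/2923 - 6513/982 = -25330155/2870386 ≈ -8.8246)
C(v) = 11/(3*v) (C(v) = (11/v)/3 = 11/(3*v))
(r - 42593)/(C(X(-13)) + 12369) = (-25330155/2870386 - 42593)/((11/3)/(-7) + 12369) = -122283681053/(2870386*((11/3)*(-⅐) + 12369)) = -122283681053/(2870386*(-11/21 + 12369)) = -122283681053/(2870386*259738/21) = -122283681053/2870386*21/259738 = -2567957302113/745548318868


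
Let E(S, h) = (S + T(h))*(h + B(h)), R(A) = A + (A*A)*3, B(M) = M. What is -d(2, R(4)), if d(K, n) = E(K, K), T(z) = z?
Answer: -16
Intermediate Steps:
R(A) = A + 3*A² (R(A) = A + A²*3 = A + 3*A²)
E(S, h) = 2*h*(S + h) (E(S, h) = (S + h)*(h + h) = (S + h)*(2*h) = 2*h*(S + h))
d(K, n) = 4*K² (d(K, n) = 2*K*(K + K) = 2*K*(2*K) = 4*K²)
-d(2, R(4)) = -4*2² = -4*4 = -1*16 = -16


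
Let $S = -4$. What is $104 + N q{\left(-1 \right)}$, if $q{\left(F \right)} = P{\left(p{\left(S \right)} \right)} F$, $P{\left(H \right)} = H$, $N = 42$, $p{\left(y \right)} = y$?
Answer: $272$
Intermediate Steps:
$q{\left(F \right)} = - 4 F$
$104 + N q{\left(-1 \right)} = 104 + 42 \left(\left(-4\right) \left(-1\right)\right) = 104 + 42 \cdot 4 = 104 + 168 = 272$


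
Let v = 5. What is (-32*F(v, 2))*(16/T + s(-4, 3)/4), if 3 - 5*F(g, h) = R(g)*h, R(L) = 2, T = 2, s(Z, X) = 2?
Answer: 272/5 ≈ 54.400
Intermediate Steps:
F(g, h) = 3/5 - 2*h/5
(-32*F(v, 2))*(16/T + s(-4, 3)/4) = (-32*(3/5 - 2/5*2))*(16/2 + 2/4) = (-32*(3/5 - 4/5))*(16*(1/2) + 2*(1/4)) = (-32*(-1/5))*(8 + 1/2) = (32/5)*(17/2) = 272/5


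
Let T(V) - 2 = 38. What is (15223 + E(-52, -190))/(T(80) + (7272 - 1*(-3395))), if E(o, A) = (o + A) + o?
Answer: 14929/10707 ≈ 1.3943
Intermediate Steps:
T(V) = 40 (T(V) = 2 + 38 = 40)
E(o, A) = A + 2*o (E(o, A) = (A + o) + o = A + 2*o)
(15223 + E(-52, -190))/(T(80) + (7272 - 1*(-3395))) = (15223 + (-190 + 2*(-52)))/(40 + (7272 - 1*(-3395))) = (15223 + (-190 - 104))/(40 + (7272 + 3395)) = (15223 - 294)/(40 + 10667) = 14929/10707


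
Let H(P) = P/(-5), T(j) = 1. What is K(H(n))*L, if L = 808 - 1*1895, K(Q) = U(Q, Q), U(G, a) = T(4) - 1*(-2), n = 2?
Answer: -3261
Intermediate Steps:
U(G, a) = 3 (U(G, a) = 1 - 1*(-2) = 1 + 2 = 3)
H(P) = -P/5 (H(P) = P*(-⅕) = -P/5)
K(Q) = 3
L = -1087 (L = 808 - 1895 = -1087)
K(H(n))*L = 3*(-1087) = -3261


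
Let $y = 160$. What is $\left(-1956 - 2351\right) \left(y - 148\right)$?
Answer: $-51684$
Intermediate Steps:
$\left(-1956 - 2351\right) \left(y - 148\right) = \left(-1956 - 2351\right) \left(160 - 148\right) = \left(-4307\right) 12 = -51684$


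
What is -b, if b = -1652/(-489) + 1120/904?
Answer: -255136/55257 ≈ -4.6173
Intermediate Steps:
b = 255136/55257 (b = -1652*(-1/489) + 1120*(1/904) = 1652/489 + 140/113 = 255136/55257 ≈ 4.6173)
-b = -1*255136/55257 = -255136/55257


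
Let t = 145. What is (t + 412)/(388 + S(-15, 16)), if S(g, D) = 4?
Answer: 557/392 ≈ 1.4209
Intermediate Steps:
(t + 412)/(388 + S(-15, 16)) = (145 + 412)/(388 + 4) = 557/392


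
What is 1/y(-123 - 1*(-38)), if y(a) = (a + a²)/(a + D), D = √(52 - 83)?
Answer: -1/84 + I*√31/7140 ≈ -0.011905 + 0.0007798*I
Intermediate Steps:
D = I*√31 (D = √(-31) = I*√31 ≈ 5.5678*I)
y(a) = (a + a²)/(a + I*√31)
1/y(-123 - 1*(-38)) = 1/((-123 - 1*(-38))*(1 + (-123 - 1*(-38)))/((-123 - 1*(-38)) + I*√31)) = 1/((-123 + 38)*(1 + (-123 + 38))/((-123 + 38) + I*√31)) = 1/(-85*(1 - 85)/(-85 + I*√31)) = 1/(-85*(-84)/(-85 + I*√31)) = 1/(7140/(-85 + I*√31)) = -1/84 + I*√31/7140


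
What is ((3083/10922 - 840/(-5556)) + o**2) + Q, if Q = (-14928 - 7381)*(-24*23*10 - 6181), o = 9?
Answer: 1320037842225309/5056886 ≈ 2.6104e+8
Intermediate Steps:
Q = 261037609 (Q = -22309*(-552*10 - 6181) = -22309*(-5520 - 6181) = -22309*(-11701) = 261037609)
((3083/10922 - 840/(-5556)) + o**2) + Q = ((3083/10922 - 840/(-5556)) + 9**2) + 261037609 = ((3083*(1/10922) - 840*(-1/5556)) + 81) + 261037609 = ((3083/10922 + 70/463) + 81) + 261037609 = (2191969/5056886 + 81) + 261037609 = 411799735/5056886 + 261037609 = 1320037842225309/5056886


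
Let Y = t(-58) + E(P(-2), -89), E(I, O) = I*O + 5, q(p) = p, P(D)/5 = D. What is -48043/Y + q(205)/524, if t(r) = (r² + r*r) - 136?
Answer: -23639697/3923188 ≈ -6.0256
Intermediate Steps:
P(D) = 5*D
E(I, O) = 5 + I*O
t(r) = -136 + 2*r² (t(r) = (r² + r²) - 136 = 2*r² - 136 = -136 + 2*r²)
Y = 7487 (Y = (-136 + 2*(-58)²) + (5 + (5*(-2))*(-89)) = (-136 + 2*3364) + (5 - 10*(-89)) = (-136 + 6728) + (5 + 890) = 6592 + 895 = 7487)
-48043/Y + q(205)/524 = -48043/7487 + 205/524 = -23639697/3923188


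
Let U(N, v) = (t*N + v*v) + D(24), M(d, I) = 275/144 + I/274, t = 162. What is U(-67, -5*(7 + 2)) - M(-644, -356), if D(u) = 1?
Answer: -174170827/19728 ≈ -8828.6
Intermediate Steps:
M(d, I) = 275/144 + I/274 (M(d, I) = 275*(1/144) + I*(1/274) = 275/144 + I/274)
U(N, v) = 1 + v**2 + 162*N (U(N, v) = (162*N + v*v) + 1 = (162*N + v**2) + 1 = (v**2 + 162*N) + 1 = 1 + v**2 + 162*N)
U(-67, -5*(7 + 2)) - M(-644, -356) = (1 + (-5*(7 + 2))**2 + 162*(-67)) - (275/144 + (1/274)*(-356)) = (1 + (-5*9)**2 - 10854) - (275/144 - 178/137) = (1 + (-45)**2 - 10854) - 1*12043/19728 = (1 + 2025 - 10854) - 12043/19728 = -8828 - 12043/19728 = -174170827/19728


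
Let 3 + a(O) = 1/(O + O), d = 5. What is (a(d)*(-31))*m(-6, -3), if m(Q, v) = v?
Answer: -2697/10 ≈ -269.70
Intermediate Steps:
a(O) = -3 + 1/(2*O) (a(O) = -3 + 1/(O + O) = -3 + 1/(2*O))
(a(d)*(-31))*m(-6, -3) = ((-3 + (½)/5)*(-31))*(-3) = ((-3 + (½)*(⅕))*(-31))*(-3) = ((-3 + ⅒)*(-31))*(-3) = -29/10*(-31)*(-3) = (899/10)*(-3) = -2697/10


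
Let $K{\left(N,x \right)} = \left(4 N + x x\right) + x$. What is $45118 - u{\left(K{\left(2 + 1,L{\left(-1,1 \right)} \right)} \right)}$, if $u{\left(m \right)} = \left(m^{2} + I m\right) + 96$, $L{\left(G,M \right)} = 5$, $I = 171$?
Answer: $36076$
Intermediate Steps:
$K{\left(N,x \right)} = x + x^{2} + 4 N$ ($K{\left(N,x \right)} = \left(4 N + x^{2}\right) + x = \left(x^{2} + 4 N\right) + x = x + x^{2} + 4 N$)
$u{\left(m \right)} = 96 + m^{2} + 171 m$ ($u{\left(m \right)} = \left(m^{2} + 171 m\right) + 96 = 96 + m^{2} + 171 m$)
$45118 - u{\left(K{\left(2 + 1,L{\left(-1,1 \right)} \right)} \right)} = 45118 - \left(96 + \left(5 + 5^{2} + 4 \left(2 + 1\right)\right)^{2} + 171 \left(5 + 5^{2} + 4 \left(2 + 1\right)\right)\right) = 45118 - \left(96 + \left(5 + 25 + 4 \cdot 3\right)^{2} + 171 \left(5 + 25 + 4 \cdot 3\right)\right) = 45118 - \left(96 + \left(5 + 25 + 12\right)^{2} + 171 \left(5 + 25 + 12\right)\right) = 45118 - \left(96 + 42^{2} + 171 \cdot 42\right) = 45118 - \left(96 + 1764 + 7182\right) = 45118 - 9042 = 36076$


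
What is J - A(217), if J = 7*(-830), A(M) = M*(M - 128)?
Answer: -25123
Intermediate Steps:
A(M) = M*(-128 + M)
J = -5810
J - A(217) = -5810 - 217*(-128 + 217) = -5810 - 217*89 = -5810 - 1*19313 = -5810 - 19313 = -25123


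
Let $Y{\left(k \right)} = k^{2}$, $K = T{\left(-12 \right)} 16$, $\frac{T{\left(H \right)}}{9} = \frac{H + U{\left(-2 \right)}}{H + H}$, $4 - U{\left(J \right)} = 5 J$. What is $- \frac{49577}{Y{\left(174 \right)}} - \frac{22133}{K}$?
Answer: $\frac{27895991}{15138} \approx 1842.8$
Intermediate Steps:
$U{\left(J \right)} = 4 - 5 J$
$T{\left(H \right)} = \frac{9 \left(14 + H\right)}{2 H}$ ($T{\left(H \right)} = 9 \frac{H + \left(4 - -10\right)}{H + H} = 9 \frac{H + \left(4 + 10\right)}{2 H} = 9 \left(H + 14\right) \frac{1}{2 H} = 9 \left(14 + H\right) \frac{1}{2 H} = 9 \frac{14 + H}{2 H} = \frac{9 \left(14 + H\right)}{2 H}$)
$K = -12$ ($K = \left(\frac{9}{2} + \frac{63}{-12}\right) 16 = \left(\frac{9}{2} + 63 \left(- \frac{1}{12}\right)\right) 16 = \left(\frac{9}{2} - \frac{21}{4}\right) 16 = \left(- \frac{3}{4}\right) 16 = -12$)
$- \frac{49577}{Y{\left(174 \right)}} - \frac{22133}{K} = - \frac{49577}{174^{2}} - \frac{22133}{-12} = - \frac{49577}{30276} - - \frac{22133}{12} = \left(-49577\right) \frac{1}{30276} + \frac{22133}{12} = - \frac{49577}{30276} + \frac{22133}{12} = \frac{27895991}{15138}$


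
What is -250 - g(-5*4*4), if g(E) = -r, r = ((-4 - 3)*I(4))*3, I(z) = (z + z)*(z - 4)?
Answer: -250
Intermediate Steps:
I(z) = 2*z*(-4 + z) (I(z) = (2*z)*(-4 + z) = 2*z*(-4 + z))
r = 0 (r = ((-4 - 3)*(2*4*(-4 + 4)))*3 = -14*4*0*3 = -7*0*3 = 0*3 = 0)
g(E) = 0 (g(E) = -1*0 = 0)
-250 - g(-5*4*4) = -250 - 1*0 = -250 + 0 = -250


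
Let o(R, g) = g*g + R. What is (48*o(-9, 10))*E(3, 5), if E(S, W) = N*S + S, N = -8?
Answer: -91728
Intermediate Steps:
E(S, W) = -7*S (E(S, W) = -8*S + S = -7*S)
o(R, g) = R + g**2 (o(R, g) = g**2 + R = R + g**2)
(48*o(-9, 10))*E(3, 5) = (48*(-9 + 10**2))*(-7*3) = (48*(-9 + 100))*(-21) = (48*91)*(-21) = 4368*(-21) = -91728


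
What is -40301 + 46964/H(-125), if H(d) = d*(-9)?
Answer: -45291661/1125 ≈ -40259.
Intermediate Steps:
H(d) = -9*d
-40301 + 46964/H(-125) = -40301 + 46964/((-9*(-125))) = -40301 + 46964/1125 = -45291661/1125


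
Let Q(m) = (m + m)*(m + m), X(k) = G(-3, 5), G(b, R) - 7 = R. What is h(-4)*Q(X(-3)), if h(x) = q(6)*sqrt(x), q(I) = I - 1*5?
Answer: 1152*I ≈ 1152.0*I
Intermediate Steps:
G(b, R) = 7 + R
q(I) = -5 + I (q(I) = I - 5 = -5 + I)
X(k) = 12 (X(k) = 7 + 5 = 12)
Q(m) = 4*m**2 (Q(m) = (2*m)*(2*m) = 4*m**2)
h(x) = sqrt(x) (h(x) = (-5 + 6)*sqrt(x) = 1*sqrt(x) = sqrt(x))
h(-4)*Q(X(-3)) = sqrt(-4)*(4*12**2) = (2*I)*(4*144) = (2*I)*576 = 1152*I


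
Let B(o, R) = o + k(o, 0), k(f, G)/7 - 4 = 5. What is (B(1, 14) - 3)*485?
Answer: 29585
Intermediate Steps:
k(f, G) = 63 (k(f, G) = 28 + 7*5 = 28 + 35 = 63)
B(o, R) = 63 + o (B(o, R) = o + 63 = 63 + o)
(B(1, 14) - 3)*485 = ((63 + 1) - 3)*485 = (64 - 3)*485 = 61*485 = 29585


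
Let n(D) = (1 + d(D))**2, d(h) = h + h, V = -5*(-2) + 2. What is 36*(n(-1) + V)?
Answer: 468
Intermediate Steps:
V = 12 (V = 10 + 2 = 12)
d(h) = 2*h
n(D) = (1 + 2*D)**2
36*(n(-1) + V) = 36*((1 + 2*(-1))**2 + 12) = 36*((1 - 2)**2 + 12) = 36*((-1)**2 + 12) = 36*(1 + 12) = 36*13 = 468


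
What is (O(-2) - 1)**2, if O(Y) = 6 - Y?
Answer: 49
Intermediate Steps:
(O(-2) - 1)**2 = ((6 - 1*(-2)) - 1)**2 = ((6 + 2) - 1)**2 = (8 - 1)**2 = 7**2 = 49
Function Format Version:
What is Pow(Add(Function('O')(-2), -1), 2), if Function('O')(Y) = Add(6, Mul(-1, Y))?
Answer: 49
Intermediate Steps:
Pow(Add(Function('O')(-2), -1), 2) = Pow(Add(Add(6, Mul(-1, -2)), -1), 2) = Pow(Add(Add(6, 2), -1), 2) = Pow(Add(8, -1), 2) = Pow(7, 2) = 49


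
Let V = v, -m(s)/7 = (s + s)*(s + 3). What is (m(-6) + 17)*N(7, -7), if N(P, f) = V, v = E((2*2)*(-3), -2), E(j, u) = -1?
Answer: 235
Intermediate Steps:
m(s) = -14*s*(3 + s) (m(s) = -7*(s + s)*(s + 3) = -7*2*s*(3 + s) = -14*s*(3 + s))
v = -1
V = -1
N(P, f) = -1
(m(-6) + 17)*N(7, -7) = (-14*(-6)*(3 - 6) + 17)*(-1) = (-14*(-6)*(-3) + 17)*(-1) = (-252 + 17)*(-1) = -235*(-1) = 235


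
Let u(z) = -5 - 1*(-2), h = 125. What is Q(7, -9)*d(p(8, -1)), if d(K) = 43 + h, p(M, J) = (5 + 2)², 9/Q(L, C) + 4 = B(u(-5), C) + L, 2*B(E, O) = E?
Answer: 1008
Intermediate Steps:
u(z) = -3 (u(z) = -5 + 2 = -3)
B(E, O) = E/2
Q(L, C) = 9/(-11/2 + L) (Q(L, C) = 9/(-4 + ((½)*(-3) + L)) = 9/(-4 + (-3/2 + L)) = 9/(-11/2 + L))
p(M, J) = 49 (p(M, J) = 7² = 49)
d(K) = 168 (d(K) = 43 + 125 = 168)
Q(7, -9)*d(p(8, -1)) = (18/(-11 + 2*7))*168 = (18/(-11 + 14))*168 = (18/3)*168 = (18*(⅓))*168 = 6*168 = 1008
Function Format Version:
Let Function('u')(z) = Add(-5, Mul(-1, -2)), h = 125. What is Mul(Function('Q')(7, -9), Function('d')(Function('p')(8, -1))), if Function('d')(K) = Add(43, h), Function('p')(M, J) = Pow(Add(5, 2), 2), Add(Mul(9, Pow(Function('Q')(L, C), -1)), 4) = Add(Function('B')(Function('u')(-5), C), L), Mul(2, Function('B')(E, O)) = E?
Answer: 1008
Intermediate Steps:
Function('u')(z) = -3 (Function('u')(z) = Add(-5, 2) = -3)
Function('B')(E, O) = Mul(Rational(1, 2), E)
Function('Q')(L, C) = Mul(9, Pow(Add(Rational(-11, 2), L), -1)) (Function('Q')(L, C) = Mul(9, Pow(Add(-4, Add(Mul(Rational(1, 2), -3), L)), -1)) = Mul(9, Pow(Add(-4, Add(Rational(-3, 2), L)), -1)) = Mul(9, Pow(Add(Rational(-11, 2), L), -1)))
Function('p')(M, J) = 49 (Function('p')(M, J) = Pow(7, 2) = 49)
Function('d')(K) = 168 (Function('d')(K) = Add(43, 125) = 168)
Mul(Function('Q')(7, -9), Function('d')(Function('p')(8, -1))) = Mul(Mul(18, Pow(Add(-11, Mul(2, 7)), -1)), 168) = Mul(Mul(18, Pow(Add(-11, 14), -1)), 168) = Mul(Mul(18, Pow(3, -1)), 168) = Mul(Mul(18, Rational(1, 3)), 168) = Mul(6, 168) = 1008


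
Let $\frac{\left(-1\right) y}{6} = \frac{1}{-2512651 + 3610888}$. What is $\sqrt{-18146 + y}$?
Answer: $\frac{4 i \sqrt{3101804893966}}{52297} \approx 134.71 i$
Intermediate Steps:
$y = - \frac{2}{366079}$ ($y = - \frac{6}{-2512651 + 3610888} = - \frac{6}{1098237} = \left(-6\right) \frac{1}{1098237} = - \frac{2}{366079} \approx -5.4633 \cdot 10^{-6}$)
$\sqrt{-18146 + y} = \sqrt{-18146 - \frac{2}{366079}} = \sqrt{- \frac{6642869536}{366079}} = \frac{4 i \sqrt{3101804893966}}{52297}$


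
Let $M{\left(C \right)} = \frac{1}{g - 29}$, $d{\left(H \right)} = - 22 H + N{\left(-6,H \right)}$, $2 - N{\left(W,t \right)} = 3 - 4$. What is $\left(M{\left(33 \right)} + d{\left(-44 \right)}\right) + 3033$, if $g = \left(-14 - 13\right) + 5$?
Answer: $\frac{204203}{51} \approx 4004.0$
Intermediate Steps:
$N{\left(W,t \right)} = 3$ ($N{\left(W,t \right)} = 2 - \left(3 - 4\right) = 2 - -1 = 2 + 1 = 3$)
$d{\left(H \right)} = 3 - 22 H$ ($d{\left(H \right)} = - 22 H + 3 = 3 - 22 H$)
$g = -22$ ($g = -27 + 5 = -22$)
$M{\left(C \right)} = - \frac{1}{51}$ ($M{\left(C \right)} = \frac{1}{-22 - 29} = \frac{1}{-51} = - \frac{1}{51}$)
$\left(M{\left(33 \right)} + d{\left(-44 \right)}\right) + 3033 = \left(- \frac{1}{51} + \left(3 - -968\right)\right) + 3033 = \left(- \frac{1}{51} + \left(3 + 968\right)\right) + 3033 = \left(- \frac{1}{51} + 971\right) + 3033 = \frac{49520}{51} + 3033 = \frac{204203}{51}$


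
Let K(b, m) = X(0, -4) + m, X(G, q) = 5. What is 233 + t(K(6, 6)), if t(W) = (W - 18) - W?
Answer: 215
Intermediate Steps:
K(b, m) = 5 + m
t(W) = -18 (t(W) = (-18 + W) - W = -18)
233 + t(K(6, 6)) = 233 - 18 = 215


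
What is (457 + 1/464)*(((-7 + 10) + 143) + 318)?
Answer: 212049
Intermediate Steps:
(457 + 1/464)*(((-7 + 10) + 143) + 318) = (457 + 1/464)*((3 + 143) + 318) = 212049*(146 + 318)/464 = (212049/464)*464 = 212049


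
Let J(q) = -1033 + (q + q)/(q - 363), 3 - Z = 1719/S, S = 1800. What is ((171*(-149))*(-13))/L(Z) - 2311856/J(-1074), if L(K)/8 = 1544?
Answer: 13842001984105/6103012032 ≈ 2268.1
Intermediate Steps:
Z = 409/200 (Z = 3 - 1719/1800 = 3 - 1*191/200 = 3 - 191/200 = 409/200 ≈ 2.0450)
J(q) = -1033 + 2*q/(-363 + q) (J(q) = -1033 + (2*q)/(-363 + q) = -1033 + 2*q/(-363 + q))
L(K) = 12352 (L(K) = 8*1544 = 12352)
((171*(-149))*(-13))/L(Z) - 2311856/J(-1074) = ((171*(-149))*(-13))/12352 - 2311856*(-363 - 1074)/(374979 - 1031*(-1074)) = -25479*(-13)*(1/12352) - 2311856*(-1437/(374979 + 1107294)) = 331227*(1/12352) - 2311856/((-1/1437*1482273)) = 331227/12352 - 2311856/(-494091/479) = 331227/12352 - 2311856*(-479/494091) = 331227/12352 + 1107379024/494091 = 13842001984105/6103012032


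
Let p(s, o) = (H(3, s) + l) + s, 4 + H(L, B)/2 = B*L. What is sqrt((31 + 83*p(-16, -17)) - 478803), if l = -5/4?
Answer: I*sqrt(1955343)/2 ≈ 699.17*I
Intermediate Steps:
H(L, B) = -8 + 2*B*L (H(L, B) = -8 + 2*(B*L) = -8 + 2*B*L)
l = -5/4 (l = -5*1/4 = -5/4 ≈ -1.2500)
p(s, o) = -37/4 + 7*s (p(s, o) = ((-8 + 2*s*3) - 5/4) + s = ((-8 + 6*s) - 5/4) + s = (-37/4 + 6*s) + s = -37/4 + 7*s)
sqrt((31 + 83*p(-16, -17)) - 478803) = sqrt((31 + 83*(-37/4 + 7*(-16))) - 478803) = sqrt((31 + 83*(-37/4 - 112)) - 478803) = sqrt((31 + 83*(-485/4)) - 478803) = sqrt((31 - 40255/4) - 478803) = sqrt(-40131/4 - 478803) = sqrt(-1955343/4) = I*sqrt(1955343)/2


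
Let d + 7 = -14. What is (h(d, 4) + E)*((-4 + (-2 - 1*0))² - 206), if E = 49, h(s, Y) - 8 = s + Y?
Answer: -6800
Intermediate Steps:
d = -21 (d = -7 - 14 = -21)
h(s, Y) = 8 + Y + s (h(s, Y) = 8 + (s + Y) = 8 + (Y + s) = 8 + Y + s)
(h(d, 4) + E)*((-4 + (-2 - 1*0))² - 206) = ((8 + 4 - 21) + 49)*((-4 + (-2 - 1*0))² - 206) = (-9 + 49)*((-4 + (-2 + 0))² - 206) = 40*((-4 - 2)² - 206) = 40*((-6)² - 206) = 40*(36 - 206) = 40*(-170) = -6800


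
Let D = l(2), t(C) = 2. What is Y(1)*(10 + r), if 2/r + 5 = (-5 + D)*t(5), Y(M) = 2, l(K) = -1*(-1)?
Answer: 256/13 ≈ 19.692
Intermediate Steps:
l(K) = 1
D = 1
r = -2/13 (r = 2/(-5 + (-5 + 1)*2) = 2/(-5 - 4*2) = 2/(-5 - 8) = 2/(-13) = 2*(-1/13) = -2/13 ≈ -0.15385)
Y(1)*(10 + r) = 2*(10 - 2/13) = 2*(128/13) = 256/13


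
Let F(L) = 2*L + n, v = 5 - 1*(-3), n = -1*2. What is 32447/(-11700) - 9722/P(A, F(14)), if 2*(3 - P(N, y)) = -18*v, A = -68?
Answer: -1549079/11700 ≈ -132.40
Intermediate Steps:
n = -2
v = 8 (v = 5 + 3 = 8)
F(L) = -2 + 2*L (F(L) = 2*L - 2 = -2 + 2*L)
P(N, y) = 75 (P(N, y) = 3 - (-9)*8 = 3 - ½*(-144) = 3 + 72 = 75)
32447/(-11700) - 9722/P(A, F(14)) = 32447/(-11700) - 9722/75 = 32447*(-1/11700) - 9722*1/75 = -32447/11700 - 9722/75 = -1549079/11700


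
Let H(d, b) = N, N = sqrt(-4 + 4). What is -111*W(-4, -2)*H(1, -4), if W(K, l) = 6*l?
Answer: 0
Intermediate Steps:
N = 0 (N = sqrt(0) = 0)
H(d, b) = 0
-111*W(-4, -2)*H(1, -4) = -111*6*(-2)*0 = -(-1332)*0 = -111*0 = 0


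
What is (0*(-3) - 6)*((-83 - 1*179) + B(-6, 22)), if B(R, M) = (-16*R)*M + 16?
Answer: -11196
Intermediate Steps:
B(R, M) = 16 - 16*M*R (B(R, M) = -16*M*R + 16 = 16 - 16*M*R)
(0*(-3) - 6)*((-83 - 1*179) + B(-6, 22)) = (0*(-3) - 6)*((-83 - 1*179) + (16 - 16*22*(-6))) = (0 - 6)*((-83 - 179) + (16 + 2112)) = -6*(-262 + 2128) = -6*1866 = -11196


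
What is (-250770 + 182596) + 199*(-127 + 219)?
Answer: -49866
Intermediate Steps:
(-250770 + 182596) + 199*(-127 + 219) = -68174 + 199*92 = -68174 + 18308 = -49866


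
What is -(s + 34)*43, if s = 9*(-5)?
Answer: 473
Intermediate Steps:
s = -45
-(s + 34)*43 = -(-45 + 34)*43 = -(-11)*43 = -1*(-473) = 473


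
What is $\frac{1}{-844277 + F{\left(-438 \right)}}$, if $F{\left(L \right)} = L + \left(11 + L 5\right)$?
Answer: $- \frac{1}{846894} \approx -1.1808 \cdot 10^{-6}$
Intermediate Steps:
$F{\left(L \right)} = 11 + 6 L$ ($F{\left(L \right)} = L + \left(11 + 5 L\right) = 11 + 6 L$)
$\frac{1}{-844277 + F{\left(-438 \right)}} = \frac{1}{-844277 + \left(11 + 6 \left(-438\right)\right)} = \frac{1}{-844277 + \left(11 - 2628\right)} = \frac{1}{-844277 - 2617} = \frac{1}{-846894} = - \frac{1}{846894}$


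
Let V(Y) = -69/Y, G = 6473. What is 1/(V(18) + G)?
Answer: 6/38815 ≈ 0.00015458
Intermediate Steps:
1/(V(18) + G) = 1/(-69/18 + 6473) = 1/(-69*1/18 + 6473) = 1/(-23/6 + 6473) = 1/(38815/6) = 6/38815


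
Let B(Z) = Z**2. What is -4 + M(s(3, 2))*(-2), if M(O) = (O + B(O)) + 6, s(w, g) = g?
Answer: -28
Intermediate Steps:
M(O) = 6 + O + O**2 (M(O) = (O + O**2) + 6 = 6 + O + O**2)
-4 + M(s(3, 2))*(-2) = -4 + (6 + 2 + 2**2)*(-2) = -4 + (6 + 2 + 4)*(-2) = -4 + 12*(-2) = -4 - 24 = -28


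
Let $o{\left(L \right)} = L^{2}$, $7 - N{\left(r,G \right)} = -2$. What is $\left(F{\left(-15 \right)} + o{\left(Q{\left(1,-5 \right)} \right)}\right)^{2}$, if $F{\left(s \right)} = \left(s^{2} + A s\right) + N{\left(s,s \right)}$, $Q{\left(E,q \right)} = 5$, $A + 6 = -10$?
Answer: $249001$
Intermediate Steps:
$A = -16$ ($A = -6 - 10 = -16$)
$N{\left(r,G \right)} = 9$ ($N{\left(r,G \right)} = 7 - -2 = 7 + 2 = 9$)
$F{\left(s \right)} = 9 + s^{2} - 16 s$ ($F{\left(s \right)} = \left(s^{2} - 16 s\right) + 9 = 9 + s^{2} - 16 s$)
$\left(F{\left(-15 \right)} + o{\left(Q{\left(1,-5 \right)} \right)}\right)^{2} = \left(\left(9 + \left(-15\right)^{2} - -240\right) + 5^{2}\right)^{2} = \left(\left(9 + 225 + 240\right) + 25\right)^{2} = \left(474 + 25\right)^{2} = 499^{2} = 249001$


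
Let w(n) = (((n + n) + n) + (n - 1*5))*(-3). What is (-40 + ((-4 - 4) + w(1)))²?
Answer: 2025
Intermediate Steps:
w(n) = 15 - 12*n (w(n) = ((2*n + n) + (n - 5))*(-3) = (3*n + (-5 + n))*(-3) = (-5 + 4*n)*(-3) = 15 - 12*n)
(-40 + ((-4 - 4) + w(1)))² = (-40 + ((-4 - 4) + (15 - 12*1)))² = (-40 + (-8 + (15 - 12)))² = (-40 + (-8 + 3))² = (-40 - 5)² = (-45)² = 2025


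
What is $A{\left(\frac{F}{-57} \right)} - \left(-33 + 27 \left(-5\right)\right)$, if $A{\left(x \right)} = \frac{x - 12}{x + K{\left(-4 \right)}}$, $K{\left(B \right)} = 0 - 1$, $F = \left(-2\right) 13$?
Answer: $\frac{5866}{31} \approx 189.23$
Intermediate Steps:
$F = -26$
$K{\left(B \right)} = -1$ ($K{\left(B \right)} = 0 - 1 = -1$)
$A{\left(x \right)} = \frac{-12 + x}{-1 + x}$ ($A{\left(x \right)} = \frac{x - 12}{x - 1} = \frac{-12 + x}{-1 + x}$)
$A{\left(\frac{F}{-57} \right)} - \left(-33 + 27 \left(-5\right)\right) = \frac{-12 - \frac{26}{-57}}{-1 - \frac{26}{-57}} - \left(-33 + 27 \left(-5\right)\right) = \frac{-12 - - \frac{26}{57}}{-1 - - \frac{26}{57}} - \left(-33 - 135\right) = \frac{-12 + \frac{26}{57}}{-1 + \frac{26}{57}} - -168 = \frac{1}{- \frac{31}{57}} \left(- \frac{658}{57}\right) + 168 = \left(- \frac{57}{31}\right) \left(- \frac{658}{57}\right) + 168 = \frac{658}{31} + 168 = \frac{5866}{31}$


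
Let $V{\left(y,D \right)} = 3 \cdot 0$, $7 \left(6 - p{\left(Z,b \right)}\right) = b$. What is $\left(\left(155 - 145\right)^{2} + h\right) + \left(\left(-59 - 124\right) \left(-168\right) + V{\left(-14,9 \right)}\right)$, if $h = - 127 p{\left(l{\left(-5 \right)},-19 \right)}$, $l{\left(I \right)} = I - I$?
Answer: $\frac{208161}{7} \approx 29737.0$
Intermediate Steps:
$l{\left(I \right)} = 0$
$p{\left(Z,b \right)} = 6 - \frac{b}{7}$
$V{\left(y,D \right)} = 0$
$h = - \frac{7747}{7}$ ($h = - 127 \left(6 - - \frac{19}{7}\right) = - 127 \left(6 + \frac{19}{7}\right) = \left(-127\right) \frac{61}{7} = - \frac{7747}{7} \approx -1106.7$)
$\left(\left(155 - 145\right)^{2} + h\right) + \left(\left(-59 - 124\right) \left(-168\right) + V{\left(-14,9 \right)}\right) = \left(\left(155 - 145\right)^{2} - \frac{7747}{7}\right) + \left(\left(-59 - 124\right) \left(-168\right) + 0\right) = \left(10^{2} - \frac{7747}{7}\right) + \left(\left(-59 - 124\right) \left(-168\right) + 0\right) = \left(100 - \frac{7747}{7}\right) + \left(\left(-183\right) \left(-168\right) + 0\right) = - \frac{7047}{7} + \left(30744 + 0\right) = - \frac{7047}{7} + 30744 = \frac{208161}{7}$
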